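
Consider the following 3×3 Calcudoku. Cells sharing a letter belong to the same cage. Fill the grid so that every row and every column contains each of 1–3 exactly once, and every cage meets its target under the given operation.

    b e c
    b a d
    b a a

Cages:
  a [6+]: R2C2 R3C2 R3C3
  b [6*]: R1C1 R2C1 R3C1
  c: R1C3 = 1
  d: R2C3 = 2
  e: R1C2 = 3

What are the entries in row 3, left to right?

Cage e is given, so R1C2 = 3.
Cage c is a single given cell; hence R1C3 = 1.
D is a freebie; hence R2C3 = 2.
Column 3 now contains 2, leaving R3C3 = 3.
Row 1 already has 1, which forces R1C1 = 2.
The 3 cells of cage b must have product 6; hence R2C1 = 3.
Row 2 already has 2, leaving R2C2 = 1.
Cage b needs product 6; hence R3C1 = 1.
Cage a has sum 6, leaving R3C2 = 2.
Filled in: 2 3 1 / 3 1 2 / 1 2 3.

1 2 3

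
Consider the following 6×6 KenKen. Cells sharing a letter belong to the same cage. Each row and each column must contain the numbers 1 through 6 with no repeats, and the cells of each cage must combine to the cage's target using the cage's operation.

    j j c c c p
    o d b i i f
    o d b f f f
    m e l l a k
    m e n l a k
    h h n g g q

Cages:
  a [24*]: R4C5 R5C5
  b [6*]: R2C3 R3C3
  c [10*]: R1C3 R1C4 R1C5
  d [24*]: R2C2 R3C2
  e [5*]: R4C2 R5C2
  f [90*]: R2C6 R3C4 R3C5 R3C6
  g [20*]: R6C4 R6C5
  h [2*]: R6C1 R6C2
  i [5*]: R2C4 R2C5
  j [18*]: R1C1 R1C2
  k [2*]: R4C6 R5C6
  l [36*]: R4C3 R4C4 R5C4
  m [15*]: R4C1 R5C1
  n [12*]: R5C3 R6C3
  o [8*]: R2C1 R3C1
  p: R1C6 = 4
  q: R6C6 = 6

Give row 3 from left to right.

P is a freebie, leaving R1C6 = 4.
Cage q is a single given cell, leaving R6C6 = 6.
In row 6, 3 can only go at R6C3, so R6C3 = 3.
The two cells of cage n must have product 12, leaving R5C3 = 4.
4 is placed in row 5, leaving R5C5 = 6.
Column 5 already has 6, leaving R4C5 = 4.
Column 5 already has 4, which forces R6C5 = 5.
Cage i's pair has product 5, leaving R2C4 = 5.
5 is placed in column 5; hence R2C5 = 1.
Row 2 already has 1, which forces R2C6 = 3.
Row 6 already has 5, so R6C4 = 4.
The 3 cells of cage c must have product 10, which forces R1C3 = 5.
The 3 cells of cage c must have product 10; hence R1C4 = 1.
1 is placed in column 5, so R1C5 = 2.
Row 2 already has 1; hence R2C3 = 6.
Cage b's pair has product 6, which forces R3C3 = 1.
Column 5 now contains 2; hence R3C5 = 3.
Cage f needs product 90, which forces R3C6 = 5.
Column 3 now contains 6, which forces R4C3 = 2.
Row 4 now contains 2, leaving R4C6 = 1.
1 is placed in column 6, leaving R5C6 = 2.
Row 2 now contains 6, so R2C2 = 4.
Cage d's pair has product 24; hence R3C2 = 6.
Row 3 already has 3, which forces R3C4 = 2.
Row 4 now contains 1, so R4C2 = 5.
Cage l needs product 36, which forces R4C4 = 6.
Cage e needs two cells with product 5, leaving R5C2 = 1.
Row 5 now contains 2; hence R5C4 = 3.
Column 2 already has 1, leaving R6C2 = 2.
The two cells of cage j must have product 18, leaving R1C1 = 6.
Column 2 already has 6, leaving R1C2 = 3.
Row 2 already has 4; hence R2C1 = 2.
2 is placed in row 3, which forces R3C1 = 4.
Row 4 already has 5, so R4C1 = 3.
Row 5 already has 3; hence R5C1 = 5.
Row 6 already has 2, so R6C1 = 1.
Filled in: 6 3 5 1 2 4 / 2 4 6 5 1 3 / 4 6 1 2 3 5 / 3 5 2 6 4 1 / 5 1 4 3 6 2 / 1 2 3 4 5 6.

4 6 1 2 3 5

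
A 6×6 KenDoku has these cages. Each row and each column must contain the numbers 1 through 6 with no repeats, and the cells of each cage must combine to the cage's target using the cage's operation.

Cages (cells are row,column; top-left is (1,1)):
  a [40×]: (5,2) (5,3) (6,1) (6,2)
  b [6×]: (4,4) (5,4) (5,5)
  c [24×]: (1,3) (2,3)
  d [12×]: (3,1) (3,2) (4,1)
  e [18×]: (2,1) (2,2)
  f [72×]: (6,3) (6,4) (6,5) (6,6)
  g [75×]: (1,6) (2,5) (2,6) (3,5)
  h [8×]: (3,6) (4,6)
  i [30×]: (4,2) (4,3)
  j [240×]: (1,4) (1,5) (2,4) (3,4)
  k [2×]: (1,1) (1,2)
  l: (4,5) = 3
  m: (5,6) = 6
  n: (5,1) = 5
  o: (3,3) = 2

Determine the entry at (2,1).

Cage o is given, which forces (3,3) = 2.
2 is placed in row 3, which forces (3,6) = 4.
L is a freebie, leaving (4,5) = 3.
Column 6 already has 4, so (4,6) = 2.
Cage n is given, so (5,1) = 5.
Cage m is given, so (5,6) = 6.
Cage d needs product 12; hence (4,1) = 4.
Row 4 already has 2, so (4,4) = 1.
Cage b needs product 6, leaving (5,4) = 3.
The 3 cells of cage b must have product 6, which forces (5,5) = 2.
The 4 cells of cage a must have product 40; hence (6,2) = 5.
5 is placed in column 2, leaving (4,2) = 6.
The two cells of cage i must have product 30; hence (4,3) = 5.
Cage a has product 40; hence (6,1) = 2.
2 is placed in column 1, leaving (1,1) = 1.
The two cells of cage k must have product 2, leaving (1,2) = 2.
Cage e's pair has product 18, which forces (2,1) = 6.
Column 2 already has 6, so (2,2) = 3.
6 is placed in row 2, which forces (2,3) = 4.
Row 2 now contains 3, so (2,6) = 5.
1 is placed in column 1, leaving (3,1) = 3.
3 is placed in column 2, so (3,2) = 1.
Row 3 already has 1; hence (3,5) = 5.
1 is placed in column 2; hence (5,2) = 4.
Column 3 now contains 4, leaving (5,3) = 1.
Column 3 now contains 4, so (1,3) = 6.
Cage j needs product 240, so (1,4) = 5.
Cage j needs product 240, leaving (1,5) = 4.
5 is placed in column 6, so (1,6) = 3.
5 is placed in row 2; hence (2,4) = 2.
5 is placed in row 2, leaving (2,5) = 1.
Row 3 now contains 5, leaving (3,4) = 6.
6 is placed in column 3; hence (6,3) = 3.
6 is placed in column 4, which forces (6,4) = 4.
Column 5 now contains 1, so (6,5) = 6.
Column 6 already has 3, which forces (6,6) = 1.
Completed grid: 1 2 6 5 4 3 / 6 3 4 2 1 5 / 3 1 2 6 5 4 / 4 6 5 1 3 2 / 5 4 1 3 2 6 / 2 5 3 4 6 1.

6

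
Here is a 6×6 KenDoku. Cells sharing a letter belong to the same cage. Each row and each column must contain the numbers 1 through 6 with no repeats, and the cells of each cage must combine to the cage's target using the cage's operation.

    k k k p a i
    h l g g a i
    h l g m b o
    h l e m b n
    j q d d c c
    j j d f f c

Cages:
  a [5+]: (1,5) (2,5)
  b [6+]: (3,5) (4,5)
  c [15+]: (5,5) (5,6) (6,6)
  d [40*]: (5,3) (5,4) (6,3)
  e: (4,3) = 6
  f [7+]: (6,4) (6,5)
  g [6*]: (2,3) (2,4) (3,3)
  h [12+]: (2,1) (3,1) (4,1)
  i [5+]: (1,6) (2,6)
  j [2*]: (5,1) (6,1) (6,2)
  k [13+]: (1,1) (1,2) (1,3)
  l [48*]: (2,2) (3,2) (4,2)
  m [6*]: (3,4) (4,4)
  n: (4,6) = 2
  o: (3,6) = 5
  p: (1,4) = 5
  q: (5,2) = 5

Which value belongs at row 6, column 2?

1

Cage p is given, so (1,4) = 5.
Cage o is given, so (3,6) = 5.
E is a freebie; hence (4,3) = 6.
Cage n is a single given cell; hence (4,6) = 2.
The 3 cells of cage j must have product 2, so (5,1) = 1.
Cage q is a single given cell, so (5,2) = 5.
Cage j has product 2, so (6,1) = 2.
Cage j needs product 2, which forces (6,2) = 1.
2 is placed in row 4; hence (4,2) = 4.
Row 4 already has 4, so (4,5) = 5.
The 3 cells of cage c must have sum 15, which forces (5,5) = 6.
Cage c has sum 15; hence (5,6) = 3.
The 3 cells of cage d must have product 40; hence (6,3) = 5.
The 3 cells of cage c must have sum 15; hence (6,6) = 6.
The 3 cells of cage h must have sum 12, which forces (2,1) = 5.
Cage h needs sum 12, which forces (3,1) = 4.
Cage b's pair has sum 6, which forces (3,5) = 1.
Row 4 now contains 5, which forces (4,1) = 3.
Row 4 now contains 3, which forces (4,4) = 1.
Column 1 now contains 3, which forces (1,1) = 6.
Cage k has sum 13; hence (1,2) = 3.
Cage k needs sum 13, leaving (1,3) = 4.
Row 1 now contains 3, which forces (1,5) = 2.
Row 1 now contains 4, leaving (1,6) = 1.
Cage g needs product 6, which forces (2,3) = 1.
Column 5 now contains 2; hence (2,5) = 3.
Column 6 now contains 1; hence (2,6) = 4.
Cage m needs two cells with product 6, so (3,4) = 6.
Column 3 already has 4, so (5,3) = 2.
Row 5 already has 2, which forces (5,4) = 4.
Column 4 now contains 4, which forces (6,4) = 3.
Column 5 now contains 3, which forces (6,5) = 4.
The 3 cells of cage l must have product 48, which forces (2,2) = 6.
Row 2 already has 3, which forces (2,4) = 2.
6 is placed in row 3, leaving (3,2) = 2.
Column 3 now contains 2; hence (3,3) = 3.
Completed grid: 6 3 4 5 2 1 / 5 6 1 2 3 4 / 4 2 3 6 1 5 / 3 4 6 1 5 2 / 1 5 2 4 6 3 / 2 1 5 3 4 6.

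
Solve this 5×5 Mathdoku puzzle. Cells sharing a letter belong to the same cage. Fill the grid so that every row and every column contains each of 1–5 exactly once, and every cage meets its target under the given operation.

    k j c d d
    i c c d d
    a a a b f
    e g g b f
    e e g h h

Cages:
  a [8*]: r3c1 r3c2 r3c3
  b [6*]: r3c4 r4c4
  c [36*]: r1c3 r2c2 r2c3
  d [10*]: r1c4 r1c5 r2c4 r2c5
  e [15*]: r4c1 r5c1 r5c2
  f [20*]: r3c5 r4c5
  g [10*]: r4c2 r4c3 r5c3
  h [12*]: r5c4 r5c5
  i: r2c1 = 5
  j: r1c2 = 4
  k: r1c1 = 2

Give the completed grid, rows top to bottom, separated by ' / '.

Cage k is given, which forces r1c1 = 2.
Cage j is a single given cell; hence r1c2 = 4.
Cage c needs product 36, which forces r1c3 = 3.
Cage i is a single given cell; hence r2c1 = 5.
The 3 cells of cage c must have product 36, so r2c2 = 3.
Cage c needs product 36, which forces r2c3 = 4.
Cage a has product 8, so r3c1 = 4.
Row 3 now contains 4, leaving r3c5 = 5.
Column 5 now contains 5; hence r4c5 = 4.
The 3 cells of cage e must have product 15, which forces r5c2 = 5.
Column 5 now contains 4, leaving r5c5 = 3.
Cage d needs product 10, so r1c4 = 5.
Column 5 now contains 5, leaving r1c5 = 1.
Cage d needs product 10, leaving r2c4 = 1.
Cage d has product 10, which forces r2c5 = 2.
Cage e needs product 15; hence r4c1 = 3.
The 3 cells of cage g must have product 10, which forces r4c3 = 5.
3 is placed in row 4, which forces r4c4 = 2.
Row 5 already has 3; hence r5c1 = 1.
Row 5 already has 1, so r5c3 = 2.
Row 5 already has 3; hence r5c4 = 4.
Cage a has product 8; hence r3c2 = 2.
2 is placed in column 3, which forces r3c3 = 1.
2 is placed in column 4, leaving r3c4 = 3.
2 is placed in row 4, which forces r4c2 = 1.

2 4 3 5 1 / 5 3 4 1 2 / 4 2 1 3 5 / 3 1 5 2 4 / 1 5 2 4 3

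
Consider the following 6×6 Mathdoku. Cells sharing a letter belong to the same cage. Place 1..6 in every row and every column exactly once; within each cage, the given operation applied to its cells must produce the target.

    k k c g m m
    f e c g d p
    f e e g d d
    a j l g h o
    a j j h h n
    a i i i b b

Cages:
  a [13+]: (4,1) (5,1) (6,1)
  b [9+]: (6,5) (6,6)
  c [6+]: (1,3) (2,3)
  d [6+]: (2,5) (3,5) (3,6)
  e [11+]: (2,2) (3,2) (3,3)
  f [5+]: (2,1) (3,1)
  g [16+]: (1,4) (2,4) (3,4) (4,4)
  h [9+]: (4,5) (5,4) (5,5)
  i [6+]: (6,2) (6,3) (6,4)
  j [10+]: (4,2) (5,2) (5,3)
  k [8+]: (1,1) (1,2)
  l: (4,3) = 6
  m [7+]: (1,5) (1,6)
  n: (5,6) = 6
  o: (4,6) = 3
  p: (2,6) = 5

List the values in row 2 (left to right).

1 2 4 6 3 5

Cage p is given; hence (2,6) = 5.
Cage l is given, which forces (4,3) = 6.
Cage o is a single given cell, leaving (4,6) = 3.
N is a freebie, which forces (5,6) = 6.
Column 6 already has 6, which forces (6,6) = 4.
The 3 cells of cage a must have sum 13, so (6,1) = 6.
The two cells of cage b must have sum 9, leaving (6,5) = 5.
5 is placed in column 5, so (1,5) = 6.
Cage m's pair has sum 7; hence (1,6) = 1.
Column 6 now contains 1; hence (3,6) = 2.
The 3 cells of cage h must have sum 9, so (5,4) = 3.
Cage g has sum 16, which forces (1,4) = 4.
4 is placed in row 1; hence (1,3) = 2.
Cage c's pair has sum 6; hence (2,3) = 4.
The only place for 1 in column 1 is (2,1).
Row 2 now contains 1; hence (2,4) = 6.
Row 2 now contains 1, leaving (2,5) = 3.
Cage f's pair has sum 5, so (3,1) = 4.
The 3 cells of cage d must have sum 6, which forces (3,5) = 1.
Row 2 now contains 3; hence (2,2) = 2.
Cage e needs sum 11; hence (3,2) = 6.
Cage e has sum 11, leaving (3,3) = 3.
1 is placed in row 3, so (3,4) = 5.
Cage g has sum 16, leaving (4,4) = 1.
3 is placed in column 3, leaving (6,3) = 1.
Column 4 already has 1; hence (6,4) = 2.
Cage j has sum 10, so (4,2) = 4.
Row 4 now contains 4, so (4,5) = 2.
The 3 cells of cage j must have sum 10, leaving (5,2) = 1.
1 is placed in column 3; hence (5,3) = 5.
Column 5 already has 2; hence (5,5) = 4.
Row 6 now contains 1, so (6,2) = 3.
The two cells of cage k must have sum 8; hence (1,1) = 3.
Column 2 now contains 3, so (1,2) = 5.
Row 4 already has 2; hence (4,1) = 5.
Row 5 already has 5; hence (5,1) = 2.
Completed grid: 3 5 2 4 6 1 / 1 2 4 6 3 5 / 4 6 3 5 1 2 / 5 4 6 1 2 3 / 2 1 5 3 4 6 / 6 3 1 2 5 4.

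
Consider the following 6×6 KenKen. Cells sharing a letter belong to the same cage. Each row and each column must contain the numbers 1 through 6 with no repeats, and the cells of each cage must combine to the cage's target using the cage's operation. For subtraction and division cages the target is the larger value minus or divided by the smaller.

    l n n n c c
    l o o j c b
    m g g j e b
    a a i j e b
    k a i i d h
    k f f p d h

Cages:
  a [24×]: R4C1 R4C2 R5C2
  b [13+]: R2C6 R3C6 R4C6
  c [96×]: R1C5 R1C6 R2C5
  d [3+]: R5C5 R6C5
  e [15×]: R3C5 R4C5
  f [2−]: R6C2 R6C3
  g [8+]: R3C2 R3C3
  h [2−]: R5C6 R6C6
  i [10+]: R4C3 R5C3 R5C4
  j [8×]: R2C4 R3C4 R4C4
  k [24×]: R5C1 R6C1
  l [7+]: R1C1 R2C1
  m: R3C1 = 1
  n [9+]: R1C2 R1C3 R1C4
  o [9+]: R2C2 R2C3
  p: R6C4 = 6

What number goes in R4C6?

Cage c needs product 96; hence R1C5 = 6.
The 3 cells of cage c must have product 96; hence R1C6 = 4.
Cage c has product 96, leaving R2C5 = 4.
Cage m is a single given cell, so R3C1 = 1.
Cage p is a single given cell, so R6C4 = 6.
Cage k needs two cells with product 24, leaving R5C1 = 6.
6 is placed in row 6; hence R6C1 = 4.
The only place for 2 in row 1 is R1C1.
Column 1 already has 2; hence R2C1 = 5.
Column 1 already has 2; hence R4C1 = 3.
Row 4 now contains 3, leaving R4C5 = 5.
Column 5 already has 5; hence R3C5 = 3.
The 3 cells of cage b must have sum 13, leaving R3C6 = 5.
In row 2, 1 can only go at R2C4, so R2C4 = 1.
The only place for 2 in row 2 is R2C6.
Column 6 already has 2, so R4C6 = 6.
The only place for 4 in row 3 is R3C4.
Column 4 already has 4, which forces R4C4 = 2.
Row 4 now contains 2; hence R4C2 = 4.
Row 4 already has 4, which forces R4C3 = 1.
The 3 cells of cage a must have product 24, which forces R5C2 = 2.
1 is placed in column 3; hence R5C3 = 4.
Cage i has sum 10, so R5C4 = 5.
Row 5 now contains 2; hence R5C5 = 1.
Row 5 already has 1; hence R5C6 = 3.
Column 5 already has 1, which forces R6C5 = 2.
Column 6 already has 3, leaving R6C6 = 1.
Cage n needs sum 9, so R1C2 = 1.
Cage n needs sum 9, so R1C3 = 5.
5 is placed in column 4, leaving R1C4 = 3.
2 is placed in column 2, leaving R3C2 = 6.
Cage g needs two cells with sum 8, which forces R3C3 = 2.
5 is placed in column 3; hence R6C3 = 3.
Column 2 now contains 6, leaving R2C2 = 3.
Column 3 now contains 3; hence R2C3 = 6.
Row 6 already has 3; hence R6C2 = 5.
Filled in: 2 1 5 3 6 4 / 5 3 6 1 4 2 / 1 6 2 4 3 5 / 3 4 1 2 5 6 / 6 2 4 5 1 3 / 4 5 3 6 2 1.

6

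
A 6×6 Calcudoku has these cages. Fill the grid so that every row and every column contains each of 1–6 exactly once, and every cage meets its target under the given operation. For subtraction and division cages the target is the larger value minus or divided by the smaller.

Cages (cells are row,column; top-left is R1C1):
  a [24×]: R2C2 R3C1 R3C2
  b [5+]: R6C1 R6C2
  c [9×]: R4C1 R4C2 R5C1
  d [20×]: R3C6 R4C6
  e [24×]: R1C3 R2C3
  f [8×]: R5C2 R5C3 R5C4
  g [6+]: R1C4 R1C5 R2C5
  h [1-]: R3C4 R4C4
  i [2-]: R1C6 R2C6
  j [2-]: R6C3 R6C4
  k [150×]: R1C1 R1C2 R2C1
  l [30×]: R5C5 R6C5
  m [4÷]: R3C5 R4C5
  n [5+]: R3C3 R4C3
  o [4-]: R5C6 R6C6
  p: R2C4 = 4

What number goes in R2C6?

Cage k needs product 150, which forces R1C1 = 6.
Cage k needs product 150, leaving R1C2 = 5.
6 is placed in row 1, which forces R1C3 = 4.
Cage k has product 150, leaving R2C1 = 5.
Column 3 already has 4, so R2C3 = 6.
P is a freebie, leaving R2C4 = 4.
Cage c needs product 9; hence R4C1 = 1.
Cage c needs product 9, leaving R4C2 = 3.
Row 4 already has 3, leaving R4C3 = 2.
1 is placed in row 4; hence R4C5 = 4.
4 is placed in row 4, leaving R4C6 = 5.
The 3 cells of cage c must have product 9, leaving R5C1 = 3.
Column 3 now contains 2, so R5C3 = 1.
Row 5 already has 1; hence R5C4 = 2.
Row 5 now contains 2, so R5C6 = 6.
The 3 cells of cage a must have product 24, which forces R3C2 = 6.
Column 3 already has 1, so R3C3 = 3.
Cage h needs two cells with difference 1, so R3C4 = 5.
Column 5 already has 4, so R3C5 = 1.
5 is placed in column 6, leaving R3C6 = 4.
Row 4 now contains 5, which forces R4C4 = 6.
Row 5 now contains 2, so R5C2 = 4.
6 is placed in row 5, leaving R5C5 = 5.
Cage b needs two cells with sum 5, leaving R6C1 = 4.
Cage b needs two cells with sum 5, which forces R6C2 = 1.
3 is placed in column 3; hence R6C3 = 5.
1 is placed in row 6; hence R6C4 = 3.
Cage l's pair has product 30; hence R6C5 = 6.
The two cells of cage o must have difference 4, which forces R6C6 = 2.
Column 4 now contains 3, so R1C4 = 1.
Row 1 now contains 1, which forces R1C6 = 3.
Column 2 now contains 1, leaving R2C2 = 2.
2 is placed in row 2, leaving R2C5 = 3.
3 is placed in column 6, so R2C6 = 1.
Row 3 already has 4, so R3C1 = 2.
Row 1 already has 3, leaving R1C5 = 2.
Completed grid: 6 5 4 1 2 3 / 5 2 6 4 3 1 / 2 6 3 5 1 4 / 1 3 2 6 4 5 / 3 4 1 2 5 6 / 4 1 5 3 6 2.

1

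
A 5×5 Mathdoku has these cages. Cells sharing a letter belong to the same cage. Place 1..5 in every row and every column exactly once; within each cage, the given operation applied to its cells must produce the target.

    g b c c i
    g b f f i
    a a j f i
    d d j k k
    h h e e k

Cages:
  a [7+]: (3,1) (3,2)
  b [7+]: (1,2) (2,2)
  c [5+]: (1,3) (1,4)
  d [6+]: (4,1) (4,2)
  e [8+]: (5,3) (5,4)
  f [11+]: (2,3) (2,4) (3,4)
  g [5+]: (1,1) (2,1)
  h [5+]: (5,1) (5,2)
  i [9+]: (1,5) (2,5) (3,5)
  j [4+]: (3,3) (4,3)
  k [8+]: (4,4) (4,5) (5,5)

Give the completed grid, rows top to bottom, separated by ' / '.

2 3 4 1 5 / 3 4 2 5 1 / 5 2 1 4 3 / 1 5 3 2 4 / 4 1 5 3 2

Row 5 needs a 2, and only (5,5) is open for it.
The only place for 3 in row 4 is (4,3).
Column 3 now contains 3, leaving (3,3) = 1.
Column 3 now contains 3, leaving (5,3) = 5.
Cage e needs two cells with sum 8, so (5,4) = 3.
Cage c's pair has sum 5, leaving (1,3) = 4.
Cage c's pair has sum 5, leaving (1,4) = 1.
Column 3 already has 4, leaving (2,3) = 2.
The two cells of cage g must have sum 5, which forces (1,1) = 2.
Row 1 now contains 2, which forces (1,2) = 3.
Row 1 now contains 3, so (1,5) = 5.
Cage g needs two cells with sum 5, leaving (2,1) = 3.
Cage i has sum 9, leaving (2,5) = 1.
5 is placed in column 5, so (3,5) = 3.
Column 5 now contains 1, leaving (4,5) = 4.
The two cells of cage b must have sum 7, leaving (2,2) = 4.
Row 2 already has 4, leaving (2,4) = 5.
The two cells of cage a must have sum 7; hence (3,1) = 5.
Cage a's pair has sum 7, leaving (3,2) = 2.
Column 4 already has 5, so (3,4) = 4.
Column 1 now contains 5, leaving (4,1) = 1.
Row 4 now contains 1; hence (4,2) = 5.
Cage k needs sum 8, which forces (4,4) = 2.
Column 1 already has 1, which forces (5,1) = 4.
4 is placed in column 2, leaving (5,2) = 1.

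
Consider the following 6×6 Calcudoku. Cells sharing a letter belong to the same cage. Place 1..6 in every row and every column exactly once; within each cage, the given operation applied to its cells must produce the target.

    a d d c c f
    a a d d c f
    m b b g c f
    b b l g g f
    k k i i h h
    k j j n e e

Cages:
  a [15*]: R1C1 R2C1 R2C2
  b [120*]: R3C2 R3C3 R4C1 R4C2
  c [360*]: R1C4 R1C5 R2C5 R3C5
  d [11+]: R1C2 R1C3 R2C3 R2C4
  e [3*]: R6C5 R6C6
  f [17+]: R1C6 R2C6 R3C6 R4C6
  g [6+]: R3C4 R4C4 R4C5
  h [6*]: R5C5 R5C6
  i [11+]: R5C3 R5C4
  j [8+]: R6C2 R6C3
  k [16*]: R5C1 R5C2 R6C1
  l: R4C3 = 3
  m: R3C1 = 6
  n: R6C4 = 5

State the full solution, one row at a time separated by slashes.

M is a freebie, which forces R3C1 = 6.
L is a freebie; hence R4C3 = 3.
N is a freebie, which forces R6C4 = 5.
The two cells of cage i must have sum 11, which forces R5C3 = 5.
Column 4 now contains 5, so R5C4 = 6.
In row 5, 1 can only go at R5C1, so R5C1 = 1.
Cage a has product 15, leaving R2C2 = 1.
The 3 cells of cage k must have product 16, leaving R5C2 = 4.
Cage k has product 16, leaving R6C1 = 4.
In row 1, 1 can only go at R1C3, so R1C3 = 1.
In row 3, 1 can only go at R3C4, so R3C4 = 1.
Cage g needs sum 6; hence R4C4 = 4.
The 3 cells of cage g must have sum 6, leaving R4C5 = 1.
Column 5 now contains 1; hence R6C5 = 3.
Row 6 now contains 3; hence R6C6 = 1.
4 is placed in column 4, which forces R1C4 = 3.
Column 4 now contains 3, leaving R2C4 = 2.
3 is placed in column 5, leaving R5C5 = 2.
Cage h's pair has product 6, so R5C6 = 3.
3 is placed in row 1, which forces R1C1 = 5.
Cage d needs sum 11, so R1C2 = 2.
Cage a needs product 15, which forces R2C1 = 3.
Cage d has sum 11; hence R2C3 = 6.
5 is placed in column 1, so R4C1 = 2.
Column 2 already has 2, which forces R6C2 = 6.
Column 3 now contains 6, which forces R6C3 = 2.
Cage c has product 360, leaving R1C5 = 6.
Row 1 already has 6, leaving R1C6 = 4.
4 is placed in column 6, so R2C6 = 5.
Cage b has product 120, so R3C2 = 3.
Column 3 now contains 2; hence R3C3 = 4.
Row 3 now contains 4, leaving R3C5 = 5.
Cage f needs sum 17, leaving R3C6 = 2.
Column 2 now contains 6, so R4C2 = 5.
Column 6 now contains 5, which forces R4C6 = 6.
5 is placed in row 2, so R2C5 = 4.

5 2 1 3 6 4 / 3 1 6 2 4 5 / 6 3 4 1 5 2 / 2 5 3 4 1 6 / 1 4 5 6 2 3 / 4 6 2 5 3 1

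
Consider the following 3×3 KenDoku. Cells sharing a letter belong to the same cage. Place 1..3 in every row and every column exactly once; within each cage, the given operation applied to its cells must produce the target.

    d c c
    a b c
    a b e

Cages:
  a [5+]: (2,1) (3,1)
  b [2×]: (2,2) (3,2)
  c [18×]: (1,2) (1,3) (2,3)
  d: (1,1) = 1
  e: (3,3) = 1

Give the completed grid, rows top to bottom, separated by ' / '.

D is a freebie; hence (1,1) = 1.
Cage c needs product 18, leaving (1,2) = 3.
Cage c has product 18, so (1,3) = 2.
Cage c needs product 18, which forces (2,3) = 3.
Cage e is a single given cell; hence (3,3) = 1.
Row 2 now contains 3; hence (2,1) = 2.
The two cells of cage b must have product 2; hence (2,2) = 1.
Cage a's pair has sum 5; hence (3,1) = 3.
1 is placed in row 3, so (3,2) = 2.

1 3 2 / 2 1 3 / 3 2 1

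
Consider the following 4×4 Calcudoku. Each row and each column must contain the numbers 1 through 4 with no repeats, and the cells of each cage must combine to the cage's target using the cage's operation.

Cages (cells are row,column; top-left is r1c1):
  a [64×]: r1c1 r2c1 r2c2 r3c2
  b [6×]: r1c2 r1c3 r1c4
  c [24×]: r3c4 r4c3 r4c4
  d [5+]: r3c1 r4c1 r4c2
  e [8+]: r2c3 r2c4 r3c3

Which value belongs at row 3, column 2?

2

The only place for 4 in row 1 is r1c1.
4 is placed in column 1; hence r2c1 = 2.
Cage a needs product 64, leaving r2c2 = 4.
Column 1 already has 2, so r3c1 = 1.
Cage a has product 64, leaving r3c2 = 2.
1 is placed in column 1, so r4c1 = 3.
Column 2 already has 2, which forces r4c2 = 1.
Column 2 already has 1, leaving r1c2 = 3.
Cage e has sum 8, leaving r3c3 = 4.
Cage c has product 24, which forces r3c4 = 3.
Column 3 now contains 4; hence r4c3 = 2.
Row 4 now contains 2, which forces r4c4 = 4.
2 is placed in column 3; hence r1c3 = 1.
Cage b has product 6; hence r1c4 = 2.
Cage e has sum 8; hence r2c3 = 3.
3 is placed in column 4, leaving r2c4 = 1.
The full grid is 4 3 1 2 / 2 4 3 1 / 1 2 4 3 / 3 1 2 4.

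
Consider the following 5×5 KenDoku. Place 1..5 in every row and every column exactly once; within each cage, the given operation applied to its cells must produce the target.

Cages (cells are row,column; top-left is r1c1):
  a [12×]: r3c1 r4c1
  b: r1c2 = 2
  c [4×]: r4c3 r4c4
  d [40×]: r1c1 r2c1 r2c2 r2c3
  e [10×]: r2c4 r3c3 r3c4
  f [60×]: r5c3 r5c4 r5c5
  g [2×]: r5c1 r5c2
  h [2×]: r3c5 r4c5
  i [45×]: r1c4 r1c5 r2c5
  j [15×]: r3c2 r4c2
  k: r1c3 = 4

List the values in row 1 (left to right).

1 2 4 3 5

B is a freebie, which forces r1c2 = 2.
Cage k is given, leaving r1c3 = 4.
Cage i needs product 45; hence r1c4 = 3.
Cage i needs product 45, so r1c5 = 5.
The 3 cells of cage i must have product 45; hence r2c5 = 3.
Column 3 already has 4, so r4c3 = 1.
1 is placed in row 4, so r4c4 = 4.
1 is placed in row 4, leaving r4c5 = 2.
Column 2 now contains 2; hence r5c2 = 1.
4 is placed in column 4, which forces r5c4 = 5.
Column 5 already has 3, which forces r5c5 = 4.
Row 1 already has 5, leaving r1c1 = 1.
Cage a needs two cells with product 12; hence r3c1 = 4.
The 3 cells of cage e must have product 10, so r3c3 = 5.
Column 5 already has 2, leaving r3c5 = 1.
Row 4 now contains 4; hence r4c1 = 3.
Row 4 already has 3, leaving r4c2 = 5.
1 is placed in row 5, so r5c1 = 2.
Row 5 already has 5, leaving r5c3 = 3.
2 is placed in column 1; hence r2c1 = 5.
Column 2 now contains 5; hence r2c2 = 4.
Column 3 already has 5, leaving r2c3 = 2.
The 3 cells of cage e must have product 10; hence r2c4 = 1.
5 is placed in row 3, so r3c2 = 3.
Row 3 now contains 1, which forces r3c4 = 2.
Completed grid: 1 2 4 3 5 / 5 4 2 1 3 / 4 3 5 2 1 / 3 5 1 4 2 / 2 1 3 5 4.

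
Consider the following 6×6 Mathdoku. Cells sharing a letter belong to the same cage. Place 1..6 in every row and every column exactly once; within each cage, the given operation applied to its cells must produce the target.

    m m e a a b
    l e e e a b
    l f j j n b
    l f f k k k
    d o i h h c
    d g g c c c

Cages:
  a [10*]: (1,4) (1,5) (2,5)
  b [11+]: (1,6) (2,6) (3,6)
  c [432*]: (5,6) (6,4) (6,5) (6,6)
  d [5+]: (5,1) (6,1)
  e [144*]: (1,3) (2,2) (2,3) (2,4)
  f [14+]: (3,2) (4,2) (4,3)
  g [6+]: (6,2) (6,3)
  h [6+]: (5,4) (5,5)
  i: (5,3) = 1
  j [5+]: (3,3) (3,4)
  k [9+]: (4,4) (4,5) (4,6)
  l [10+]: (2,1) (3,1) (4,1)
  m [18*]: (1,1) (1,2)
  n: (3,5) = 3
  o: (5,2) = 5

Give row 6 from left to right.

2 1 5 4 6 3

N is a freebie, which forces (3,5) = 3.
Cage o is given, so (5,2) = 5.
I is a freebie, leaving (5,3) = 1.
Cage c has product 432, leaving (5,6) = 6.
Cage j needs two cells with sum 5, so (3,3) = 4.
The two cells of cage j must have sum 5, so (3,4) = 1.
Row 3 already has 4, which forces (3,2) = 6.
The two cells of cage m must have product 18; hence (1,1) = 6.
6 is placed in column 2, so (1,2) = 3.
Row 1 now contains 3, leaving (1,3) = 2.
2 is placed in row 1, leaving (1,4) = 5.
Row 1 already has 5, leaving (1,5) = 1.
Row 1 already has 5; hence (1,6) = 4.
Column 2 now contains 3, leaving (4,2) = 2.
Column 3 already has 2; hence (6,3) = 5.
4 is placed in column 6, which forces (6,6) = 3.
Column 2 now contains 2, leaving (2,2) = 4.
The 3 cells of cage a must have product 10, so (2,5) = 2.
2 is placed in row 2; hence (2,6) = 5.
Column 6 now contains 5, which forces (3,6) = 2.
Column 3 now contains 5, which forces (4,3) = 6.
The 3 cells of cage k must have sum 9, which forces (4,4) = 3.
The 3 cells of cage k must have sum 9, which forces (4,5) = 5.
Cage k has sum 9; hence (4,6) = 1.
Column 5 already has 2, leaving (5,5) = 4.
The two cells of cage g must have sum 6, leaving (6,2) = 1.
4 is placed in column 5, which forces (6,5) = 6.
The 3 cells of cage l must have sum 10; hence (2,1) = 1.
6 is placed in column 3, which forces (2,3) = 3.
Column 4 now contains 3; hence (2,4) = 6.
2 is placed in row 3; hence (3,1) = 5.
Row 4 already has 1; hence (4,1) = 4.
Row 5 now contains 4, leaving (5,1) = 3.
Row 5 now contains 4, leaving (5,4) = 2.
1 is placed in row 6, leaving (6,1) = 2.
Row 6 now contains 6, which forces (6,4) = 4.
Filled in: 6 3 2 5 1 4 / 1 4 3 6 2 5 / 5 6 4 1 3 2 / 4 2 6 3 5 1 / 3 5 1 2 4 6 / 2 1 5 4 6 3.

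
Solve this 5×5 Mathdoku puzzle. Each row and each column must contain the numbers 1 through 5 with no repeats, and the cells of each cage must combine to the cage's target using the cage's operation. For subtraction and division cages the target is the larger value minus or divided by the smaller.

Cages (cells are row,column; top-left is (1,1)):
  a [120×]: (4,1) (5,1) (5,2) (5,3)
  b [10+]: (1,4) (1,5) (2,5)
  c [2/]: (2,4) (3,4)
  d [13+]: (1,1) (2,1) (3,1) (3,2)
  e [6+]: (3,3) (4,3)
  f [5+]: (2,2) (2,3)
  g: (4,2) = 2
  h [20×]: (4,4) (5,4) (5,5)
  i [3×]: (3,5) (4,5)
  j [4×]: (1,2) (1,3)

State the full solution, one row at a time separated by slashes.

5 1 4 3 2 / 1 3 2 4 5 / 3 4 5 2 1 / 4 2 1 5 3 / 2 5 3 1 4

G is a freebie, so (4,2) = 2.
In column 3, 3 can only go at (5,3), so (5,3) = 3.
Cage a needs product 120; hence (5,1) = 2.
In row 4, 3 can only go at (4,5), so (4,5) = 3.
Column 5 now contains 3, which forces (3,5) = 1.
The only place for 2 in row 1 is (1,5).
The only place for 5 in row 1 is (1,1).
The 4 cells of cage d must have sum 13; hence (2,1) = 1.
5 is placed in column 1, so (4,1) = 4.
4 is placed in row 4, so (4,3) = 1.
1 is placed in row 4, leaving (4,4) = 5.
Cage a has product 120, which forces (5,2) = 5.
5 is placed in row 5, which forces (5,5) = 4.
Cage j's pair has product 4, so (1,2) = 1.
1 is placed in column 3; hence (1,3) = 4.
Cage b has sum 10, so (1,4) = 3.
Cage f needs two cells with sum 5, so (2,2) = 3.
The two cells of cage f must have sum 5, so (2,3) = 2.
Row 2 already has 2, leaving (2,4) = 4.
4 is placed in column 5, leaving (2,5) = 5.
4 is placed in column 1, leaving (3,1) = 3.
Cage d needs sum 13; hence (3,2) = 4.
Cage e needs two cells with sum 6, so (3,3) = 5.
Column 4 already has 4, which forces (3,4) = 2.
Row 5 now contains 4, leaving (5,4) = 1.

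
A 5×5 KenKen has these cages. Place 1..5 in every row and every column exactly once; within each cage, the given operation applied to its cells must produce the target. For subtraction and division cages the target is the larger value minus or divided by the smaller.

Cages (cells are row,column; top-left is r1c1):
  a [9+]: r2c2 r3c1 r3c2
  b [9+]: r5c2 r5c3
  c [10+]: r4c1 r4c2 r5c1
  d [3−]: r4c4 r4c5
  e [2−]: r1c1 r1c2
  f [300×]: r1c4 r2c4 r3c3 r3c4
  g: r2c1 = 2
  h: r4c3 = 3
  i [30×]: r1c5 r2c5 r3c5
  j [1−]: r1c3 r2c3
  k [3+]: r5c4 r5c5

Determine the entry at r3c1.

Cage g is given, so r2c1 = 2.
Cage f needs product 300, leaving r3c3 = 5.
Cage h is given, so r4c3 = 3.
5 is placed in column 3, which forces r5c3 = 4.
Cage j needs two cells with difference 1; hence r1c3 = 2.
Column 3 already has 4, so r2c3 = 1.
Row 5 already has 4, which forces r5c2 = 5.
Cage i has product 30, leaving r3c5 = 2.
Cage c needs sum 10, which forces r4c1 = 5.
Column 5 now contains 2, which forces r5c5 = 1.
Cage a has sum 9, so r2c2 = 4.
The 3 cells of cage a must have sum 9, which forces r3c1 = 4.
2 is placed in row 3, which forces r3c2 = 1.
4 is placed in row 3, which forces r3c4 = 3.
The 3 cells of cage c must have sum 10, leaving r4c2 = 2.
Cage d's pair has difference 3; hence r4c4 = 1.
Column 5 now contains 1, leaving r4c5 = 4.
Row 5 now contains 1, which forces r5c1 = 3.
Row 5 now contains 1, so r5c4 = 2.
Column 1 now contains 3, so r1c1 = 1.
Column 2 already has 1, leaving r1c2 = 3.
Cage f has product 300; hence r1c4 = 4.
3 is placed in row 1, leaving r1c5 = 5.
Column 4 now contains 3, leaving r2c4 = 5.
Column 5 now contains 5, which forces r2c5 = 3.
Completed grid: 1 3 2 4 5 / 2 4 1 5 3 / 4 1 5 3 2 / 5 2 3 1 4 / 3 5 4 2 1.

4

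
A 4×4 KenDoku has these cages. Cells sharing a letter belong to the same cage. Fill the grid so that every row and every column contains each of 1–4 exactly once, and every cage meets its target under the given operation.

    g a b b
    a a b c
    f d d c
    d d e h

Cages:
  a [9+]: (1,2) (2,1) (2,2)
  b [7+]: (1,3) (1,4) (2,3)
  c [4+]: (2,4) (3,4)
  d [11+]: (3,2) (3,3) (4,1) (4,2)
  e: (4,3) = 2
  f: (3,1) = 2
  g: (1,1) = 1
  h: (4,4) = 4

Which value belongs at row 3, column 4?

Cage g is given, so (1,1) = 1.
Cage f is given, which forces (3,1) = 2.
Cage e is given, leaving (4,3) = 2.
Cage h is given, leaving (4,4) = 4.
The 3 cells of cage b must have sum 7, so (1,3) = 4.
The 3 cells of cage b must have sum 7; hence (1,4) = 2.
Cage b needs sum 7; hence (2,3) = 1.
Row 2 already has 1, which forces (2,4) = 3.
4 is placed in column 3; hence (3,3) = 3.
Column 4 already has 3, so (3,4) = 1.
Row 4 now contains 4, so (4,1) = 3.
Cage d has sum 11, which forces (4,2) = 1.
2 is placed in row 1, so (1,2) = 3.
Row 2 already has 3; hence (2,1) = 4.
Cage a has sum 9, leaving (2,2) = 2.
Row 3 now contains 3; hence (3,2) = 4.
The full grid is 1 3 4 2 / 4 2 1 3 / 2 4 3 1 / 3 1 2 4.

1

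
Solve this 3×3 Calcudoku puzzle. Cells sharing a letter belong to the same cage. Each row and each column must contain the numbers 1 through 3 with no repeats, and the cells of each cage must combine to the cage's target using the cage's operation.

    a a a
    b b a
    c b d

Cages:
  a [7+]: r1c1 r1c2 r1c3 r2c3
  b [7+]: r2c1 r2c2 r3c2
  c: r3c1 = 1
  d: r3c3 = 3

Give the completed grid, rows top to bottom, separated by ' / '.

Cage a has sum 7, so r2c3 = 1.
C is a freebie, which forces r3c1 = 1.
Cage d is given; hence r3c3 = 3.
Cage a has sum 7; hence r1c1 = 3.
The 4 cells of cage a must have sum 7; hence r1c2 = 1.
Column 3 already has 3, leaving r1c3 = 2.
The 3 cells of cage b must have sum 7, leaving r2c1 = 2.
Row 2 now contains 1, which forces r2c2 = 3.
Row 3 now contains 3, so r3c2 = 2.

3 1 2 / 2 3 1 / 1 2 3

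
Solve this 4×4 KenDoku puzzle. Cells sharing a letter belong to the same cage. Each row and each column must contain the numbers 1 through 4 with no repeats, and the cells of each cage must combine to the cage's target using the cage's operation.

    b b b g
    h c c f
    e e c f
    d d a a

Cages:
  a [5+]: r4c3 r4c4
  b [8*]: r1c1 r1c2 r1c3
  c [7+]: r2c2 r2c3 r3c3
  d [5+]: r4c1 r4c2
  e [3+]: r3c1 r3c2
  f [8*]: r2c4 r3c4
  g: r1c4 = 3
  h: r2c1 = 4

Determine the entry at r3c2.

Cage g is given, leaving r1c4 = 3.
H is a freebie; hence r2c1 = 4.
Row 2 already has 4, which forces r2c4 = 2.
2 is placed in column 4, leaving r3c4 = 4.
Column 4 already has 4; hence r4c4 = 1.
The 3 cells of cage c must have sum 7; hence r2c2 = 3.
Cage c has sum 7, which forces r2c3 = 1.
Cage c needs sum 7, which forces r3c3 = 3.
Column 2 already has 3, which forces r4c2 = 2.
The two cells of cage a must have sum 5, which forces r4c3 = 4.
Cage b needs product 8, leaving r1c1 = 1.
The 3 cells of cage b must have product 8, so r1c2 = 4.
4 is placed in column 3; hence r1c3 = 2.
Cage e's pair has sum 3, so r3c1 = 2.
2 is placed in column 2, leaving r3c2 = 1.
Row 4 now contains 2; hence r4c1 = 3.
Filled in: 1 4 2 3 / 4 3 1 2 / 2 1 3 4 / 3 2 4 1.

1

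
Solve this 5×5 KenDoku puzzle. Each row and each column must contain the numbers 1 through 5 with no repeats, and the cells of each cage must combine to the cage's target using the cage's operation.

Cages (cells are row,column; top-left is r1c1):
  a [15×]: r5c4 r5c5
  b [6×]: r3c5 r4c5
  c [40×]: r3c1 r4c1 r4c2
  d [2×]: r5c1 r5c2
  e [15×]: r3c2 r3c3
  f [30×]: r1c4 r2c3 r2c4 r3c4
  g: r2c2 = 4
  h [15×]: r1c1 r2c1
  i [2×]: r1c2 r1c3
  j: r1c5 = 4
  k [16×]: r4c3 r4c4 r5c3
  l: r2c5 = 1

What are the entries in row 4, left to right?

2 5 1 4 3

J is a freebie; hence r1c5 = 4.
G is a freebie, leaving r2c2 = 4.
Cage l is given; hence r2c5 = 1.
In row 3, 1 can only go at r3c4, so r3c4 = 1.
In row 3, 4 can only go at r3c1, so r3c1 = 4.
In row 3, 2 can only go at r3c5, so r3c5 = 2.
2 is placed in column 5, so r4c5 = 3.
Column 5 already has 3, which forces r5c5 = 5.
Row 5 already has 5, which forces r5c4 = 3.
Cage f needs product 30, so r2c3 = 3.
3 is placed in column 3, which forces r3c3 = 5.
The two cells of cage h must have product 15, so r1c1 = 3.
3 is placed in row 2; hence r2c1 = 5.
Row 2 now contains 5, leaving r2c4 = 2.
5 is placed in row 3, so r3c2 = 3.
Column 1 already has 5, which forces r4c1 = 2.
2 is placed in row 4; hence r4c2 = 5.
Column 4 already has 2; hence r4c4 = 4.
Column 1 now contains 2, which forces r5c1 = 1.
Row 5 now contains 1, so r5c2 = 2.
Row 5 now contains 2, which forces r5c3 = 4.
Column 2 now contains 2, so r1c2 = 1.
Cage i's pair has product 2, so r1c3 = 2.
Column 4 already has 2, leaving r1c4 = 5.
Row 4 now contains 4, leaving r4c3 = 1.
Completed grid: 3 1 2 5 4 / 5 4 3 2 1 / 4 3 5 1 2 / 2 5 1 4 3 / 1 2 4 3 5.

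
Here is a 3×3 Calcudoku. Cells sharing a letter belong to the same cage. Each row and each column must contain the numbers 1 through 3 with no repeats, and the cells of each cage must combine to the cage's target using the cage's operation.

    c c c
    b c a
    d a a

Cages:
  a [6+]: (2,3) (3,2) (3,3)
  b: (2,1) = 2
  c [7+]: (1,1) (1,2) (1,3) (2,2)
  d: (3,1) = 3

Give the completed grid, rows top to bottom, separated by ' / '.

Cage b is a single given cell, which forces (2,1) = 2.
Cage c needs sum 7; hence (2,2) = 1.
Row 2 now contains 1; hence (2,3) = 3.
D is a freebie; hence (3,1) = 3.
Row 3 now contains 3; hence (3,2) = 2.
Row 3 now contains 2, leaving (3,3) = 1.
3 is placed in column 1, so (1,1) = 1.
Column 2 already has 2, leaving (1,2) = 3.
Column 3 now contains 1, so (1,3) = 2.

1 3 2 / 2 1 3 / 3 2 1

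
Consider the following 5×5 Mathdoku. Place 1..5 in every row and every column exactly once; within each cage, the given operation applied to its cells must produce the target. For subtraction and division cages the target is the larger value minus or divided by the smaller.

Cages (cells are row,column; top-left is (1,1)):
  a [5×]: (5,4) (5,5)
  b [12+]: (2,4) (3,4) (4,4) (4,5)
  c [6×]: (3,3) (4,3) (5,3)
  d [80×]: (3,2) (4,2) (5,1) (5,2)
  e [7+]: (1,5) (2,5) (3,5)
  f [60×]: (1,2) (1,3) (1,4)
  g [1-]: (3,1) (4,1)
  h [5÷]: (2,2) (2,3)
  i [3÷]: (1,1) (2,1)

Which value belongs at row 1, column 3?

4

The only place for 2 in row 1 is (1,5).
In row 1, 1 can only go at (1,1), so (1,1) = 1.
Column 1 now contains 1, which forces (2,1) = 3.
Row 2 needs a 2, and only (2,4) is open for it.
Row 2 needs a 4, and only (2,5) is open for it.
Column 5 already has 4; hence (3,5) = 1.
Column 5 now contains 1; hence (5,5) = 5.
Cage b has sum 12; hence (3,4) = 3.
The 4 cells of cage b must have sum 12; hence (4,4) = 4.
Column 5 already has 5; hence (4,5) = 3.
Row 5 already has 5; hence (5,4) = 1.
Column 4 now contains 4, leaving (1,4) = 5.
The two cells of cage g must have difference 1, which forces (3,1) = 4.
Row 3 now contains 3, which forces (3,3) = 2.
Row 4 already has 4, so (4,1) = 5.
Row 4 now contains 5, so (4,2) = 2.
Cage c has product 6, leaving (4,3) = 1.
Cage d has product 80; hence (5,1) = 2.
Row 5 already has 1; hence (5,2) = 4.
Cage c has product 6; hence (5,3) = 3.
4 is placed in column 2; hence (1,2) = 3.
Column 3 already has 3, which forces (1,3) = 4.
Cage h's pair has quotient 5, leaving (2,2) = 1.
1 is placed in column 3, leaving (2,3) = 5.
Row 3 now contains 2, leaving (3,2) = 5.
Filled in: 1 3 4 5 2 / 3 1 5 2 4 / 4 5 2 3 1 / 5 2 1 4 3 / 2 4 3 1 5.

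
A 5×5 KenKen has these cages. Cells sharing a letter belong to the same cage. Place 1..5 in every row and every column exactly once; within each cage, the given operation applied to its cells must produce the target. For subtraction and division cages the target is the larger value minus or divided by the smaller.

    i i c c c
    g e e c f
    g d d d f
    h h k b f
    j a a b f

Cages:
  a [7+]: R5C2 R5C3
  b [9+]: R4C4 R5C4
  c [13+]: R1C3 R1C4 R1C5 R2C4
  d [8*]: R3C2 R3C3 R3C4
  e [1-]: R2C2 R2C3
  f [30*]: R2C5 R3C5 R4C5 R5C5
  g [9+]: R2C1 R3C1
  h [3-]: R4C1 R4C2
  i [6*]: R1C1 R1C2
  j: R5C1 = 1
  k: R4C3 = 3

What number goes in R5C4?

5

K is a freebie, which forces R4C3 = 3.
Cage j is a single given cell, so R5C1 = 1.
In row 3, 3 can only go at R3C5, so R3C5 = 3.
In row 3, 5 can only go at R3C1, so R3C1 = 5.
Column 1 now contains 5; hence R2C1 = 4.
Column 1 already has 4; hence R4C1 = 2.
Column 1 now contains 2, so R1C1 = 3.
Cage i's pair has product 6, leaving R1C2 = 2.
Cage h needs two cells with difference 3, leaving R4C2 = 5.
Row 4 now contains 5, leaving R4C4 = 4.
Row 4 now contains 5, leaving R4C5 = 1.
5 is placed in column 2, leaving R5C2 = 3.
Column 4 now contains 4, so R5C4 = 5.
Row 5 now contains 5, leaving R5C5 = 2.
Column 4 now contains 5; hence R1C4 = 1.
Column 2 already has 3; hence R2C2 = 1.
Cage e needs two cells with difference 1, so R2C3 = 2.
Cage c needs sum 13; hence R2C4 = 3.
Column 5 already has 2, leaving R2C5 = 5.
1 is placed in column 2, so R3C2 = 4.
Row 3 already has 4; hence R3C3 = 1.
Column 4 now contains 1, leaving R3C4 = 2.
2 is placed in row 5, so R5C3 = 4.
Column 3 already has 4, so R1C3 = 5.
Column 5 already has 5, so R1C5 = 4.
The full grid is 3 2 5 1 4 / 4 1 2 3 5 / 5 4 1 2 3 / 2 5 3 4 1 / 1 3 4 5 2.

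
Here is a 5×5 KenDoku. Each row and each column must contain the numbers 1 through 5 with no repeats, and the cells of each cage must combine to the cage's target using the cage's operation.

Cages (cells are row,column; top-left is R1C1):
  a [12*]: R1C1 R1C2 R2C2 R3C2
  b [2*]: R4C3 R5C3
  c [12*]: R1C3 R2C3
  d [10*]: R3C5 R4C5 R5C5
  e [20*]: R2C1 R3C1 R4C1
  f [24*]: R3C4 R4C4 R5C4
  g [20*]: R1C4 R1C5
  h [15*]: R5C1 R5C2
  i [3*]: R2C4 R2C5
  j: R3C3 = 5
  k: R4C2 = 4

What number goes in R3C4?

Cage j is given, which forces R3C3 = 5.
Cage k is given, leaving R4C2 = 4.
The 4 cells of cage a must have product 12, leaving R1C1 = 2.
In row 1, 1 can only go at R1C2, so R1C2 = 1.
Row 1 needs a 3, and only R1C3 is open for it.
Column 3 already has 3, which forces R2C3 = 4.
Cage e has product 20, which forces R3C1 = 4.
Cage f has product 24, which forces R5C4 = 4.
Column 4 now contains 4, leaving R1C4 = 5.
Cage g's pair has product 20; hence R1C5 = 4.
Row 2 needs a 2, and only R2C2 is open for it.
2 is placed in column 2; hence R3C2 = 3.
Row 3 already has 3, so R3C4 = 2.
Row 3 now contains 2, leaving R3C5 = 1.
Column 4 already has 2, which forces R4C4 = 3.
3 is placed in column 2, so R5C2 = 5.
Row 5 already has 5, leaving R5C5 = 2.
Column 4 already has 3; hence R2C4 = 1.
Column 5 now contains 1, so R2C5 = 3.
Cage b's pair has product 2, leaving R4C3 = 2.
Column 5 now contains 2; hence R4C5 = 5.
Row 5 already has 5, leaving R5C1 = 3.
Row 5 now contains 2, which forces R5C3 = 1.
1 is placed in row 2, so R2C1 = 5.
5 is placed in row 4; hence R4C1 = 1.
Filled in: 2 1 3 5 4 / 5 2 4 1 3 / 4 3 5 2 1 / 1 4 2 3 5 / 3 5 1 4 2.

2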